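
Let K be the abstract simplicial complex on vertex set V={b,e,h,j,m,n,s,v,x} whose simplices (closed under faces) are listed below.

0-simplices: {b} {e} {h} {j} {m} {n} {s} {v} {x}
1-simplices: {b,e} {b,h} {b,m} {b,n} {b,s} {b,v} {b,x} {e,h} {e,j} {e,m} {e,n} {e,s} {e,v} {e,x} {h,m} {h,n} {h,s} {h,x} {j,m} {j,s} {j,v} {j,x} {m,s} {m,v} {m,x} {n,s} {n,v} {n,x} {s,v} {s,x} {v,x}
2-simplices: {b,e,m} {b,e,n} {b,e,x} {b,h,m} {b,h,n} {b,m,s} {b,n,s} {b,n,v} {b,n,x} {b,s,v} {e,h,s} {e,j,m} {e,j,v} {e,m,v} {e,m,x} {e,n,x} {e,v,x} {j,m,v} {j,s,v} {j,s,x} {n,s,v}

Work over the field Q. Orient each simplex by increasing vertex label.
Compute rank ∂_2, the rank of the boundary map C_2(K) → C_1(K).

n_0=9 n_1=31 n_2=21  [Q]
∂1: piv[be,bh,bm,bn,bs,bv,bx,ej] rk=8  ker:eh,em,en,es,ev,ex,hm,hn,hs,hx,jm,js,jv,jx,ms,mv,mx,ns,nv,nx,sv,sx,vx
∂2: piv[bem,ben,bex,bhm,bhn,bms,bns,bnv,bnx,bsv,ehs,ejm,ejv,emv,emx,evx,jsv,jsx] rk=18  ker:enx,jmv,nsv
rk∂_2=18

rank∂_2=18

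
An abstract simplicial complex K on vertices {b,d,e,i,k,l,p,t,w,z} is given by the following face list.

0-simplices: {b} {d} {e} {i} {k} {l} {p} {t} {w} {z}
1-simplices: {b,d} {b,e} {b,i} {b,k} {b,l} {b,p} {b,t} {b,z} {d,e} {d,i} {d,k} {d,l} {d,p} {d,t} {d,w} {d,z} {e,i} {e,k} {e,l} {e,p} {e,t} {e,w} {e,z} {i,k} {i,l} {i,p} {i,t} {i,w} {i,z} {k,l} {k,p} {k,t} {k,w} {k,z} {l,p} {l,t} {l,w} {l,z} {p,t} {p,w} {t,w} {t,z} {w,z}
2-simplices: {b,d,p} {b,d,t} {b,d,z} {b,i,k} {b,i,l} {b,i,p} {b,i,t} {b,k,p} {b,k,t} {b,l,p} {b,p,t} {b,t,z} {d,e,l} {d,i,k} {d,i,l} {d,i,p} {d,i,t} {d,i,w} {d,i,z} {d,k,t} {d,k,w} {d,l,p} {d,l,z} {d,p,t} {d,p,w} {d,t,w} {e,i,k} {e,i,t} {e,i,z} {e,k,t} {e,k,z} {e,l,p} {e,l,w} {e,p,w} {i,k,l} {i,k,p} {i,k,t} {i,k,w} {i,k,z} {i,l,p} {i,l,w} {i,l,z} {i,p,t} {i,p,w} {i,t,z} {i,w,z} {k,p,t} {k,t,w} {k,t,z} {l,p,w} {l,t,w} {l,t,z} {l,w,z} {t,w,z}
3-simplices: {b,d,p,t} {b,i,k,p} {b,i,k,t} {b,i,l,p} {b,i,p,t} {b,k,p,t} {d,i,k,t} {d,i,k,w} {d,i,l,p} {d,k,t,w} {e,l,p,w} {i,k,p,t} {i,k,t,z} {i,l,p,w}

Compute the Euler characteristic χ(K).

n_0=10 n_1=43 n_2=54 n_3=14
χ=+10−43+54−14=7

χ(K)=7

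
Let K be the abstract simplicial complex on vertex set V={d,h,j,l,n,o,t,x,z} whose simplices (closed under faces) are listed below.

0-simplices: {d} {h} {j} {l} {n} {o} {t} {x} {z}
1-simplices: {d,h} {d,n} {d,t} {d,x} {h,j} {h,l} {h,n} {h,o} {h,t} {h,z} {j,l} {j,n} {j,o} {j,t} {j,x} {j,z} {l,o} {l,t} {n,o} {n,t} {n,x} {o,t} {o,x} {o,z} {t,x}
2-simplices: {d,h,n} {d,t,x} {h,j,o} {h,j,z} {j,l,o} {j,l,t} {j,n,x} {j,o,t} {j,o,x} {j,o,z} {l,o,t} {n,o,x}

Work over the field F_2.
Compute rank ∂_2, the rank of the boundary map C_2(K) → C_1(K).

n_0=9 n_1=25 n_2=12  [Z2]
∂1: piv[dh,dn,dt,dx,hj,hl,ho,hz] rk=8  ker:hn,ht,jl,jn,jo,jt,jx,jz,lo,lt,no,nt,nx,ot,ox,oz,tx
∂2: piv[dhn,dtx,hjo,hjz,jlo,jlt,jnx,jot,jox,joz,nox] rk=11  ker:lot
rk∂_2=11

rank∂_2=11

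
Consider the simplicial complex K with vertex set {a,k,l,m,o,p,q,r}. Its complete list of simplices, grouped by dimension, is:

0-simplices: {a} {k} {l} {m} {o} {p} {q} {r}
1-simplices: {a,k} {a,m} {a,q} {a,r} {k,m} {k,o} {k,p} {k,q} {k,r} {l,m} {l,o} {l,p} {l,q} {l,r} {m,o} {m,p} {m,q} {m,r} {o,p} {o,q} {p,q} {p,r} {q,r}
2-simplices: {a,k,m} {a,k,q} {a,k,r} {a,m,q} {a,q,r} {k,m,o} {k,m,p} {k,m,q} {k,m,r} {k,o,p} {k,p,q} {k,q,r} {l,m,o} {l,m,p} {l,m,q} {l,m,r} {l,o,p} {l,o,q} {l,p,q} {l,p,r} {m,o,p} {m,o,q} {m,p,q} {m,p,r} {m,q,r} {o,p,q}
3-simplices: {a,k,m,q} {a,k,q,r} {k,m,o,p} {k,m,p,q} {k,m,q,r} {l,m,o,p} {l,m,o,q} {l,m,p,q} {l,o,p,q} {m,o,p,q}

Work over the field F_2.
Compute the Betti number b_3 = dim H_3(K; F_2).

n_0=8 n_1=23 n_2=26 n_3=10  [Z2]
∂1: piv[ak,am,aq,ar,ko,kp,lm] rk=7  ker:km,kq,kr,lo,lp,lq,lr,mo,mp,mq,mr,op,oq,pq,pr,qr
∂2: piv[akm,akq,akr,amq,aqr,kmo,kmp,kmr,kop,kpq,lmo,lmp,lmq,lmr,loq,lpr] rk=16  ker:kmq,kqr,lop,lpq,mop,moq,mpq,mpr,mqr,opq
∂3: piv[akmq,akqr,kmop,kmpq,kmqr,lmop,lmoq,lmpq,lopq] rk=9  ker:mopq
b_3=(10−9)−0=1

b_3=1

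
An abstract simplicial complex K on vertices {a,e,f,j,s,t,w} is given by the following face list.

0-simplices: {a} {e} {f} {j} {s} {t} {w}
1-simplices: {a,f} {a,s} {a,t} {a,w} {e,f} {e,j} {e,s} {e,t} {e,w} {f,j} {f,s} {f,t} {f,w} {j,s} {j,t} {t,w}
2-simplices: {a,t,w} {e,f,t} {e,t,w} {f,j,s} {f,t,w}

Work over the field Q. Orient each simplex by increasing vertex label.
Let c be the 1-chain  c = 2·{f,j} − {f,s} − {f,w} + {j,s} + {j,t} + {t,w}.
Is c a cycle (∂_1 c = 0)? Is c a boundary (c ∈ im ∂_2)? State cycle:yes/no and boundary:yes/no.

cycle:yes boundary:no

n_0=7 n_1=16 n_2=5  [Q]
∂1: piv[af,as,at,aw,ef,ej] rk=6  ker:es,et,ew,fj,fs,ft,fw,js,jt,tw
∂2: piv[atw,eft,etw,fjs,ftw] rk=5
∂1c = 0
c vs im∂2: residual ≠ 0 ⇒ not boundary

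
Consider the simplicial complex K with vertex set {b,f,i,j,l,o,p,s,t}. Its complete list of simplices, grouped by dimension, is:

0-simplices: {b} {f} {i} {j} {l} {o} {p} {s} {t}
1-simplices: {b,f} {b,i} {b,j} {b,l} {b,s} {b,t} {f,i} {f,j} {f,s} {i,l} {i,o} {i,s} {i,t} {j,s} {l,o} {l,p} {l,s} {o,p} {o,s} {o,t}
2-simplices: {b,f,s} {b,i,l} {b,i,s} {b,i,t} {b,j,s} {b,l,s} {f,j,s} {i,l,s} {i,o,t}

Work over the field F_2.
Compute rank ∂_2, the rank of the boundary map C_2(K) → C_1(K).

n_0=9 n_1=20 n_2=9  [Z2]
∂1: piv[bf,bi,bj,bl,bs,bt,io,lp] rk=8  ker:fi,fj,fs,il,is,it,js,lo,ls,op,os,ot
∂2: piv[bfs,bil,bis,bit,bjs,bls,fjs,iot] rk=8  ker:ils
rk∂_2=8

rank∂_2=8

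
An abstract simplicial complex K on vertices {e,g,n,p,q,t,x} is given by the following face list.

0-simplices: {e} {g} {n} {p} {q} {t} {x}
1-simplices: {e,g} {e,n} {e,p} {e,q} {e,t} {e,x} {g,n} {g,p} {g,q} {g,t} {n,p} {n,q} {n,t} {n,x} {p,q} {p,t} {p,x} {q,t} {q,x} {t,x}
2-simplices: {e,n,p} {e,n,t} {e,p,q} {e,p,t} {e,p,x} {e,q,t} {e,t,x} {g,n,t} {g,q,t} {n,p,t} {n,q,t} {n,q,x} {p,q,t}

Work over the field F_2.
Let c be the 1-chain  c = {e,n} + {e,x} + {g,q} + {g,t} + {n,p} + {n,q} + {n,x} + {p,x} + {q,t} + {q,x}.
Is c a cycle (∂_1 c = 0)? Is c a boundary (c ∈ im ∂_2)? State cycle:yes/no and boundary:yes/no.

cycle:yes boundary:yes

n_0=7 n_1=20 n_2=13  [Z2]
∂1: piv[eg,en,ep,eq,et,ex] rk=6  ker:gn,gp,gq,gt,np,nq,nt,nx,pq,pt,px,qt,qx,tx
∂2: piv[enp,ent,epq,ept,epx,eqt,etx,gnt,gqt,nqt,nqx] rk=11  ker:npt,pqt
∂1c = 0
c vs im∂2: reduces to 0 ⇒ boundary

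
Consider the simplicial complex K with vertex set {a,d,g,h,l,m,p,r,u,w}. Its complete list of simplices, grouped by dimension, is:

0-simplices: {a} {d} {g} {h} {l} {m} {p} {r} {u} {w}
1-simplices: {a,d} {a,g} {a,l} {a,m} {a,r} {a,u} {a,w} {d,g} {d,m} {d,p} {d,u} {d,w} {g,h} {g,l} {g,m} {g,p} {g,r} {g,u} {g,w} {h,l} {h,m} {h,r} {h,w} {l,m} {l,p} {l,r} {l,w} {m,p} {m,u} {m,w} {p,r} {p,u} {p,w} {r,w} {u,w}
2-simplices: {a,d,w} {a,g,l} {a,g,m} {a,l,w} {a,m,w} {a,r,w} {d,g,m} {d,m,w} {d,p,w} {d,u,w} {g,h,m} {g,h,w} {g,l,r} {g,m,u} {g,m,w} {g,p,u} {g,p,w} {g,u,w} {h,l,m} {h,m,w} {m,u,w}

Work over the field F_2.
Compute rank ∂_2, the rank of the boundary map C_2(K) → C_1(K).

n_0=10 n_1=35 n_2=21  [Z2]
∂1: piv[ad,ag,al,am,ar,au,aw,dp,gh] rk=9  ker:dg,dm,du,dw,gl,gm,gp,gr,gu,gw,hl,hm,hr,hw,lm,lp,lr,lw,mp,mu,mw,pr,pu,pw,rw,uw
∂2: piv[adw,agl,agm,alw,amw,arw,dgm,dmw,dpw,duw,ghm,ghw,glr,gmu,gmw,gpu,gpw,guw,hlm] rk=19  ker:hmw,muw
rk∂_2=19

rank∂_2=19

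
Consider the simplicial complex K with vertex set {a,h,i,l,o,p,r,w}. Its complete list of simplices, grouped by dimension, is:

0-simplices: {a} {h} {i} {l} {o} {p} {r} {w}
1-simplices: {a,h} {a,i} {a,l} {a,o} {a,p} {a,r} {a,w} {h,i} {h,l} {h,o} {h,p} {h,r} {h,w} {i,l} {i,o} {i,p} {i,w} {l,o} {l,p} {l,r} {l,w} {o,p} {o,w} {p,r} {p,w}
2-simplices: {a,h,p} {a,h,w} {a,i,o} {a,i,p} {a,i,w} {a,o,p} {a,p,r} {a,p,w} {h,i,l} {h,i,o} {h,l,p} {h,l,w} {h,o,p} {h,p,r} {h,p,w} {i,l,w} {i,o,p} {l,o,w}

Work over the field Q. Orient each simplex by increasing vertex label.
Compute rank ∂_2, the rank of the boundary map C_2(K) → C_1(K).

rank∂_2=15

n_0=8 n_1=25 n_2=18  [Q]
∂1: piv[ah,ai,al,ao,ap,ar,aw] rk=7  ker:hi,hl,ho,hp,hr,hw,il,io,ip,iw,lo,lp,lr,lw,op,ow,pr,pw
∂2: piv[ahp,ahw,aio,aip,aiw,aop,apr,apw,hil,hio,hlp,hlw,hop,hpr,low] rk=15  ker:hpw,ilw,iop
rk∂_2=15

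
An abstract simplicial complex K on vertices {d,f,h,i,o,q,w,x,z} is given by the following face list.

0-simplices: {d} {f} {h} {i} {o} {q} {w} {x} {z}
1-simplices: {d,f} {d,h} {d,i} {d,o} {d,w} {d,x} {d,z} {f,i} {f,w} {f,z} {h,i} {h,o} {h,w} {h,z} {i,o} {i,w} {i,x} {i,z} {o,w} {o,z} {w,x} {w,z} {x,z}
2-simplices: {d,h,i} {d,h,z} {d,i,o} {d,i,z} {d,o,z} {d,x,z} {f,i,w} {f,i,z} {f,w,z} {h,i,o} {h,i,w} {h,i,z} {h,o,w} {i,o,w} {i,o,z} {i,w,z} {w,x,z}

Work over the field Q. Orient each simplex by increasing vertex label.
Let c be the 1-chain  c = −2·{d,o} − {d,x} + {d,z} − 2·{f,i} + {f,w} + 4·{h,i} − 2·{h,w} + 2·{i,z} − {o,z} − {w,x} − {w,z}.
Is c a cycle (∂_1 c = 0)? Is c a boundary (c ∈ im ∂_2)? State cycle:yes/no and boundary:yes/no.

n_0=9 n_1=23 n_2=17  [Q]
∂1: piv[df,dh,di,do,dw,dx,dz] rk=7  ker:fi,fw,fz,hi,ho,hw,hz,io,iw,ix,iz,ow,oz,wx,wz,xz
∂2: piv[dhi,dhz,dio,diz,doz,dxz,fiw,fiz,fwz,hio,hiw,how,wxz] rk=13  ker:hiz,iow,ioz,iwz
∂1c = 2·{d} + {f} − 2·{h} − {o} + {w} − 2·{x} + {z}

cycle:no boundary:no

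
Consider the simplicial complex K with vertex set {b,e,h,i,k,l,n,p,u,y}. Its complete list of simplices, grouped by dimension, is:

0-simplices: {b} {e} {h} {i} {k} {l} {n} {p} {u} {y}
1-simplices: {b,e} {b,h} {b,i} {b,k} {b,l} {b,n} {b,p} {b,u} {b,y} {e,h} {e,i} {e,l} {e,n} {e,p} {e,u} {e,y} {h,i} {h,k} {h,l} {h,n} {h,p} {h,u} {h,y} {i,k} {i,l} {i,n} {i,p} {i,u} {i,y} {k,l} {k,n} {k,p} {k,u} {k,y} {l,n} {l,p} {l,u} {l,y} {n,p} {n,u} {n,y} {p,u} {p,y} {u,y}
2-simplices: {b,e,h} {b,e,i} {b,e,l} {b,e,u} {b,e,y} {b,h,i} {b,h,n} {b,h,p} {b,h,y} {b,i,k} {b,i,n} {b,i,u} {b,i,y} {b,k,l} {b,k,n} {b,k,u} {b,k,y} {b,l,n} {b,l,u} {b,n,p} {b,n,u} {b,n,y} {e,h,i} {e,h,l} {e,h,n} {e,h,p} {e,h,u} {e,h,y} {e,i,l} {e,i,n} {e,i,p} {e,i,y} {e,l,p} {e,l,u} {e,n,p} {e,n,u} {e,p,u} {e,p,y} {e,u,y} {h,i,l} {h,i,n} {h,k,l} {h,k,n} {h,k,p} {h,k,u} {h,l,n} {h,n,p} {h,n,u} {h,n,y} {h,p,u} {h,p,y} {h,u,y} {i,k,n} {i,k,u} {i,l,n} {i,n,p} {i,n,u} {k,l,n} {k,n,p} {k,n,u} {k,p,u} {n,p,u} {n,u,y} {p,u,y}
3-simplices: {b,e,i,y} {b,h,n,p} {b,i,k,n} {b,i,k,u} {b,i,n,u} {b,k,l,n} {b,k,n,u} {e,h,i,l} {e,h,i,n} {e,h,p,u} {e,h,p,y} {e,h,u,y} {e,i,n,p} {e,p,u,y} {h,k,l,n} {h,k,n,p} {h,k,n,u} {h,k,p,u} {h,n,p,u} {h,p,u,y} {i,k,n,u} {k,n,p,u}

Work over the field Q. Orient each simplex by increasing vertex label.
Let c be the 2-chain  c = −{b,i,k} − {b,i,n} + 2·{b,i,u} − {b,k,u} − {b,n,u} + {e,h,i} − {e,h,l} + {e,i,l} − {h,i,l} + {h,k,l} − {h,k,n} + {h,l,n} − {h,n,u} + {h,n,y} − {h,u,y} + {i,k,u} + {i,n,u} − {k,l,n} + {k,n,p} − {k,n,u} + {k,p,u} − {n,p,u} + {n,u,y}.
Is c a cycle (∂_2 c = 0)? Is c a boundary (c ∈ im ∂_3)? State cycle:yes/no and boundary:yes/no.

n_0=10 n_1=44 n_2=64 n_3=22  [Q]
∂1: piv[be,bh,bi,bk,bl,bn,bp,bu,by] rk=9  ker:eh,ei,el,en,ep,eu,ey,hi,hk,hl,hn,hp,hu,hy,ik,il,in,ip,iu,iy,kl,kn,kp,ku,ky,ln,lp,lu,ly,np,nu,ny,pu,py,uy
∂2: piv[beh,bei,bel,beu,bey,bhi,bhn,bhp,bhy,bik,bin,biu,biy,bkl,bkn,bku,bky,bln,blu,bnp,bnu,bny,ehl,ehn,ehp,ehu,eil,eip,elp,epu,epy,euy,hkl,hkp] rk=34  ker:ehi,ehy,ein,eiy,elu,enp,enu,hil,hin,hkn,hku,hln,hnp,hnu,hny,hpu,hpy,huy,ikn,iku,iln,inp,inu,kln,knp,knu,kpu,npu,nuy,puy
∂3: piv[beiy,bhnp,bikn,biku,binu,bkln,bknu,ehil,ehin,ehpu,ehpy,ehuy,einp,epuy,hkln,hknp,hknu,hkpu,hnpu] rk=19  ker:hpuy,iknu,knpu
∂2c = 0
c vs im∂3: residual ≠ 0 ⇒ not boundary

cycle:yes boundary:no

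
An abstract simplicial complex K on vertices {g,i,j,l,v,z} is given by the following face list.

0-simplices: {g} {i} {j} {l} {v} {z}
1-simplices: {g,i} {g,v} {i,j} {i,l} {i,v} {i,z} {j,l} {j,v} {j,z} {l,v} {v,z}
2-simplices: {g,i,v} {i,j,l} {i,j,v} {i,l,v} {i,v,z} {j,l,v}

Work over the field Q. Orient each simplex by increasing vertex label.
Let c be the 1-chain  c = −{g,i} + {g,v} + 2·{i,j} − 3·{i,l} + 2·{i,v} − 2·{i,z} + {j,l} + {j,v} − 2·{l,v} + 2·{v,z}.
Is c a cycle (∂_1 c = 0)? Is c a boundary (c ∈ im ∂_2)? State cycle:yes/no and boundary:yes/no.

n_0=6 n_1=11 n_2=6  [Q]
∂1: piv[gi,gv,ij,il,iz] rk=5  ker:iv,jl,jv,jz,lv,vz
∂2: piv[giv,ijl,ijv,ilv,ivz] rk=5  ker:jlv
∂1c = 0
c vs im∂2: reduces to 0 ⇒ boundary

cycle:yes boundary:yes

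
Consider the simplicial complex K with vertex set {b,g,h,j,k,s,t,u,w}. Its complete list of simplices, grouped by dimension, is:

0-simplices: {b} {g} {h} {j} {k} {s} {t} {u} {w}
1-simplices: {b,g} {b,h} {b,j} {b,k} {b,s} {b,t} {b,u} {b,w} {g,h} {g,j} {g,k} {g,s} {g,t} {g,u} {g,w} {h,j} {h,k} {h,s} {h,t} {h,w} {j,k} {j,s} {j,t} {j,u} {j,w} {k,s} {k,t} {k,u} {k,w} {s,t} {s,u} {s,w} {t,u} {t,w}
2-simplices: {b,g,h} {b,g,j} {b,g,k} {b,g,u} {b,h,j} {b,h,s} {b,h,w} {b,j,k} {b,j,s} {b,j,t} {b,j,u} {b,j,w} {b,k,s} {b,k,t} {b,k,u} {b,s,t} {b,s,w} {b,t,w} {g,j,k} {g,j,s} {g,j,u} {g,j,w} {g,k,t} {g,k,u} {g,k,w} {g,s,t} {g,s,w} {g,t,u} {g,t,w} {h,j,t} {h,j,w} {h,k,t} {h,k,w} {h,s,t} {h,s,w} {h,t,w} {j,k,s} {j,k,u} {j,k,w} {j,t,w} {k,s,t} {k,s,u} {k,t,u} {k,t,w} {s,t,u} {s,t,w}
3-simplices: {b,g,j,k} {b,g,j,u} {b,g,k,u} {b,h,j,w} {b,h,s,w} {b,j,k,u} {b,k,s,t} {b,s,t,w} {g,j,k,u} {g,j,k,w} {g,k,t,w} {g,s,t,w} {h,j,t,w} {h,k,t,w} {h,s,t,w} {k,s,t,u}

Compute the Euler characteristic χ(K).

χ(K)=5

n_0=9 n_1=34 n_2=46 n_3=16
χ=+9−34+46−16=5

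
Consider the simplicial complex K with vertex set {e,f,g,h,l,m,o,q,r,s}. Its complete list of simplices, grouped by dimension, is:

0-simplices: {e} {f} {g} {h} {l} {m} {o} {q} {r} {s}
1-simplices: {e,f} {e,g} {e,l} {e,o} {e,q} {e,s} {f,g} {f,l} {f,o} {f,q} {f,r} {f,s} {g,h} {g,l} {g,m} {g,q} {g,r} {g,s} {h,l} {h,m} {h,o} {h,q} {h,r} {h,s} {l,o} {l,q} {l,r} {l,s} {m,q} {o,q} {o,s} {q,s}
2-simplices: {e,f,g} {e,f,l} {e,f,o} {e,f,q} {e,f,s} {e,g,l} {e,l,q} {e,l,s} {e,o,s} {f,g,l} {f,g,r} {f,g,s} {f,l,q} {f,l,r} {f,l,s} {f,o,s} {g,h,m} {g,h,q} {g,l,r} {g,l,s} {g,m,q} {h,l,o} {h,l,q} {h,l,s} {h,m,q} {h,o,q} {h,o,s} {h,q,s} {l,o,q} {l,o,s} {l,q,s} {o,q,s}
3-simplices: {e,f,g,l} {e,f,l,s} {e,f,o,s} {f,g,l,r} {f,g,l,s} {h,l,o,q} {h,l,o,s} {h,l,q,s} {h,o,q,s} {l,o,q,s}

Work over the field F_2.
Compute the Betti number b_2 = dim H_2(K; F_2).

b_2=2

n_0=10 n_1=32 n_2=32 n_3=10  [Z2]
∂1: piv[ef,eg,el,eo,eq,es,fr,gh,gm] rk=9  ker:fg,fl,fo,fq,fs,gl,gq,gr,gs,hl,hm,ho,hq,hr,hs,lo,lq,lr,ls,mq,oq,os,qs
∂2: piv[efg,efl,efo,efq,efs,egl,elq,els,eos,fgr,fgs,flr,ghm,ghq,gmq,hlo,hlq,hls,hoq,hos,hqs] rk=21  ker:fgl,flq,fls,fos,glr,gls,hmq,loq,los,lqs,oqs
∂3: piv[efgl,efls,efos,fglr,fgls,hloq,hlos,hlqs,hoqs] rk=9  ker:loqs
b_2=(32−21)−9=2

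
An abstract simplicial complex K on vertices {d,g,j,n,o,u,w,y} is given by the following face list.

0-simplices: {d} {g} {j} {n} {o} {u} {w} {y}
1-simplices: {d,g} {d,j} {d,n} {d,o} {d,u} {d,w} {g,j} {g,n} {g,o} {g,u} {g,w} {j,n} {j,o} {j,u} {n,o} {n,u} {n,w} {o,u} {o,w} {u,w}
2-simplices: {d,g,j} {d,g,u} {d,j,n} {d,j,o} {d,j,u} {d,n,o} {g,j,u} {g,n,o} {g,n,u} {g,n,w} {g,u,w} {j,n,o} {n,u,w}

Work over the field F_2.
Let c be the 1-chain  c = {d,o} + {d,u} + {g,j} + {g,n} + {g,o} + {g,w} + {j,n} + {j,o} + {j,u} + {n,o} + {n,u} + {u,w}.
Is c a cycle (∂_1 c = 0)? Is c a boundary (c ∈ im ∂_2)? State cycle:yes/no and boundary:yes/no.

n_0=8 n_1=20 n_2=13  [Z2]
∂1: piv[dg,dj,dn,do,du,dw] rk=6  ker:gj,gn,go,gu,gw,jn,jo,ju,no,nu,nw,ou,ow,uw
∂2: piv[dgj,dgu,djn,djo,dju,dno,gno,gnu,gnw,guw] rk=10  ker:gju,jno,nuw
∂1c = 0
c vs im∂2: residual ≠ 0 ⇒ not boundary

cycle:yes boundary:no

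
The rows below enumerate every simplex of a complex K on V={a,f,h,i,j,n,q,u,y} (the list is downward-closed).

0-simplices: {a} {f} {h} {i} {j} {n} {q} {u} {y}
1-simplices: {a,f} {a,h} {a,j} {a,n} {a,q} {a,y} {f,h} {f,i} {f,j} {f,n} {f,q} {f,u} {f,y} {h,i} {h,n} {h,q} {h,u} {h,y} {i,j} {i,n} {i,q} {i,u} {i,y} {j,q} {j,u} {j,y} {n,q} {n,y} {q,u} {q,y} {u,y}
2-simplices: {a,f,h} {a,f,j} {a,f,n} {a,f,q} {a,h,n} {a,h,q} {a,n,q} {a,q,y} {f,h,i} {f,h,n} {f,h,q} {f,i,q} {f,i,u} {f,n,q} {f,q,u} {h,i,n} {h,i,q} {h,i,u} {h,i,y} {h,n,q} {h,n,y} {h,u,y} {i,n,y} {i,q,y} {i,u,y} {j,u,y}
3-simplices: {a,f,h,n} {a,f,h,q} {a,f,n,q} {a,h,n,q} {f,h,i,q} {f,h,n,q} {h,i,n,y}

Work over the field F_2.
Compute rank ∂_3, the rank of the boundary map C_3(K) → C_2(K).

rank∂_3=6

n_0=9 n_1=31 n_2=26 n_3=7  [Z2]
∂1: piv[af,ah,aj,an,aq,ay,fi,fu] rk=8  ker:fh,fj,fn,fq,fy,hi,hn,hq,hu,hy,ij,in,iq,iu,iy,jq,ju,jy,nq,ny,qu,qy,uy
∂2: piv[afh,afj,afn,afq,ahn,ahq,anq,aqy,fhi,fiq,fiu,fqu,hin,hiu,hiy,hny,huy,iqy,juy] rk=19  ker:fhn,fhq,fnq,hiq,hnq,iny,iuy
∂3: piv[afhn,afhq,afnq,ahnq,fhiq,hiny] rk=6  ker:fhnq
rk∂_3=6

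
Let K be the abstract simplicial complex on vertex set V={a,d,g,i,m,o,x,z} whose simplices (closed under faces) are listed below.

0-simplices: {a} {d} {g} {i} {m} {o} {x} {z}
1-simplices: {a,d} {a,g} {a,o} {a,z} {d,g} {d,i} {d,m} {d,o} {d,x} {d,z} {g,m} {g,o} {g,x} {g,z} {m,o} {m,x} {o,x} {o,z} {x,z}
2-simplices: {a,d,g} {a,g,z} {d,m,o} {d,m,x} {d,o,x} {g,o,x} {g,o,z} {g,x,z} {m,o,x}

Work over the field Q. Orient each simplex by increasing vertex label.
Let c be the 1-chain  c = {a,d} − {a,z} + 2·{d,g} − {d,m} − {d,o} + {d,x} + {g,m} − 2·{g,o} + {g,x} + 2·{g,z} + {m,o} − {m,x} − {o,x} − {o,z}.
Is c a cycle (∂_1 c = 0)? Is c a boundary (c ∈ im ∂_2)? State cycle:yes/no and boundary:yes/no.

n_0=8 n_1=19 n_2=9  [Q]
∂1: piv[ad,ag,ao,az,di,dm,dx] rk=7  ker:dg,do,dz,gm,go,gx,gz,mo,mx,ox,oz,xz
∂2: piv[adg,agz,dmo,dmx,dox,gox,goz,gxz] rk=8  ker:mox
∂1c = 0
c vs im∂2: residual ≠ 0 ⇒ not boundary

cycle:yes boundary:no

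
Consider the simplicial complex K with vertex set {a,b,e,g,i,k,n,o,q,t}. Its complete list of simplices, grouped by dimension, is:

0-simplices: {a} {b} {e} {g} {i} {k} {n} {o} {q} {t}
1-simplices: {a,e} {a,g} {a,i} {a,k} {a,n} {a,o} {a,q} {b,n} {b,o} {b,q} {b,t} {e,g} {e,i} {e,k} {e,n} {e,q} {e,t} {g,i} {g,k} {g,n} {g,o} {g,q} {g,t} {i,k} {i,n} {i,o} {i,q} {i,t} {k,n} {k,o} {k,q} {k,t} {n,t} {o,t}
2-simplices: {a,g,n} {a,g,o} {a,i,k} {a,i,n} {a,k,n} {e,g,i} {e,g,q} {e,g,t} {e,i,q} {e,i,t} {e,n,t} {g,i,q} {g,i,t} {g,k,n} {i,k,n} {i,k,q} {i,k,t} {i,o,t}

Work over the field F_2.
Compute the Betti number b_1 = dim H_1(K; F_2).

b_1=10

n_0=10 n_1=34 n_2=18  [Z2]
∂1: piv[ae,ag,ai,ak,an,ao,aq,bn,bt] rk=9  ker:bo,bq,eg,ei,ek,en,eq,et,gi,gk,gn,go,gq,gt,ik,in,io,iq,it,kn,ko,kq,kt,nt,ot
∂2: piv[agn,ago,aik,ain,akn,egi,egq,egt,eiq,eit,ent,gkn,ikq,ikt,iot] rk=15  ker:giq,git,ikn
b_1=(34−9)−15=10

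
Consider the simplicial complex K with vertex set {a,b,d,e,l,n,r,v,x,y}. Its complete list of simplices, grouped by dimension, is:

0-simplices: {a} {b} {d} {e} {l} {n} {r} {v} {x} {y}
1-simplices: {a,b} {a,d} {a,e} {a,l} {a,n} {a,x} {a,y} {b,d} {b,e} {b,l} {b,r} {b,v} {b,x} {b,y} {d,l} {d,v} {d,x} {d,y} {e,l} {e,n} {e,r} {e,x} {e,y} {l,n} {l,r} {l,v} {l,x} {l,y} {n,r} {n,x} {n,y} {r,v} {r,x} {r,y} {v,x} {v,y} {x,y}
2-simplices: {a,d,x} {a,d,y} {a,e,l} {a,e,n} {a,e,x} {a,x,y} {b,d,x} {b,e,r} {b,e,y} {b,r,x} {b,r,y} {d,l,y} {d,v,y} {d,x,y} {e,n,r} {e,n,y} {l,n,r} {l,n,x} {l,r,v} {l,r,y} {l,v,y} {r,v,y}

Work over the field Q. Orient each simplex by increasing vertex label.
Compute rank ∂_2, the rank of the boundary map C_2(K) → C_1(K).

n_0=10 n_1=37 n_2=22  [Q]
∂1: piv[ab,ad,ae,al,an,ax,ay,br,bv] rk=9  ker:bd,be,bl,bx,by,dl,dv,dx,dy,el,en,er,ex,ey,ln,lr,lv,lx,ly,nr,nx,ny,rv,rx,ry,vx,vy,xy
∂2: piv[adx,ady,ael,aen,aex,axy,bdx,ber,bey,brx,bry,dly,dvy,enr,eny,lnr,lnx,lrv,lry,lvy] rk=20  ker:dxy,rvy
rk∂_2=20

rank∂_2=20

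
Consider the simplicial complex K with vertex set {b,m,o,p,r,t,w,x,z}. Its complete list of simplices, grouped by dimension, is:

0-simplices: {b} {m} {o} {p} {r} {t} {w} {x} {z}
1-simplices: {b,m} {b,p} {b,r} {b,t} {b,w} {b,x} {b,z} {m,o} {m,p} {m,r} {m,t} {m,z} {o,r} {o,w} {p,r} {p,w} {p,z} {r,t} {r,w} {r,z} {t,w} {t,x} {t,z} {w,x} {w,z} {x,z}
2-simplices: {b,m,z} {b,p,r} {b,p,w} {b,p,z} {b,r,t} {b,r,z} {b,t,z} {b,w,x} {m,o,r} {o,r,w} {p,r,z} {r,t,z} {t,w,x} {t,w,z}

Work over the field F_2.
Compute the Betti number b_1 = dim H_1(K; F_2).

b_1=6

n_0=9 n_1=26 n_2=14  [Z2]
∂1: piv[bm,bp,br,bt,bw,bx,bz,mo] rk=8  ker:mp,mr,mt,mz,or,ow,pr,pw,pz,rt,rw,rz,tw,tx,tz,wx,wz,xz
∂2: piv[bmz,bpr,bpw,bpz,brt,brz,btz,bwx,mor,orw,twx,twz] rk=12  ker:prz,rtz
b_1=(26−8)−12=6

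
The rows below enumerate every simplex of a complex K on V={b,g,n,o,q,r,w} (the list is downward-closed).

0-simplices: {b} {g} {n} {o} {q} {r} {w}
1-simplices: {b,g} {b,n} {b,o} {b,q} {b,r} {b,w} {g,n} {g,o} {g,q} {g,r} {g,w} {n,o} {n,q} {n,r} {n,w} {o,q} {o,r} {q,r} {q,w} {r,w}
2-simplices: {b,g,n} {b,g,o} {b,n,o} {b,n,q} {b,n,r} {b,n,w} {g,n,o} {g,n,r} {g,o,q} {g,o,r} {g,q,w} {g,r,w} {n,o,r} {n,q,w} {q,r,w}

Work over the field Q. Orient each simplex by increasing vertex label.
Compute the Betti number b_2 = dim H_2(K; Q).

b_2=2

n_0=7 n_1=20 n_2=15  [Q]
∂1: piv[bg,bn,bo,bq,br,bw] rk=6  ker:gn,go,gq,gr,gw,no,nq,nr,nw,oq,or,qr,qw,rw
∂2: piv[bgn,bgo,bno,bnq,bnr,bnw,gnr,goq,gor,gqw,grw,nqw,qrw] rk=13  ker:gno,nor
b_2=(15−13)−0=2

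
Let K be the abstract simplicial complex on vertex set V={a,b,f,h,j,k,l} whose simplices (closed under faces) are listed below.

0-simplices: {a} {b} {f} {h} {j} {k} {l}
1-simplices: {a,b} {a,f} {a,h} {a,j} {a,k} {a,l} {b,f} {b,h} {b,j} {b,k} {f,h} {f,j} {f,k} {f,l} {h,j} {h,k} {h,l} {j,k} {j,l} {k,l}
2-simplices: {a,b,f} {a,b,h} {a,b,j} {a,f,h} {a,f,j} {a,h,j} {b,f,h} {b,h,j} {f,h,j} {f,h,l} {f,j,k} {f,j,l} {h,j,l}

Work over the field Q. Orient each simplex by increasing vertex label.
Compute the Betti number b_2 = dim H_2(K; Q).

n_0=7 n_1=20 n_2=13  [Q]
∂1: piv[ab,af,ah,aj,ak,al] rk=6  ker:bf,bh,bj,bk,fh,fj,fk,fl,hj,hk,hl,jk,jl,kl
∂2: piv[abf,abh,abj,afh,afj,ahj,fhl,fjk,fjl] rk=9  ker:bfh,bhj,fhj,hjl
b_2=(13−9)−0=4

b_2=4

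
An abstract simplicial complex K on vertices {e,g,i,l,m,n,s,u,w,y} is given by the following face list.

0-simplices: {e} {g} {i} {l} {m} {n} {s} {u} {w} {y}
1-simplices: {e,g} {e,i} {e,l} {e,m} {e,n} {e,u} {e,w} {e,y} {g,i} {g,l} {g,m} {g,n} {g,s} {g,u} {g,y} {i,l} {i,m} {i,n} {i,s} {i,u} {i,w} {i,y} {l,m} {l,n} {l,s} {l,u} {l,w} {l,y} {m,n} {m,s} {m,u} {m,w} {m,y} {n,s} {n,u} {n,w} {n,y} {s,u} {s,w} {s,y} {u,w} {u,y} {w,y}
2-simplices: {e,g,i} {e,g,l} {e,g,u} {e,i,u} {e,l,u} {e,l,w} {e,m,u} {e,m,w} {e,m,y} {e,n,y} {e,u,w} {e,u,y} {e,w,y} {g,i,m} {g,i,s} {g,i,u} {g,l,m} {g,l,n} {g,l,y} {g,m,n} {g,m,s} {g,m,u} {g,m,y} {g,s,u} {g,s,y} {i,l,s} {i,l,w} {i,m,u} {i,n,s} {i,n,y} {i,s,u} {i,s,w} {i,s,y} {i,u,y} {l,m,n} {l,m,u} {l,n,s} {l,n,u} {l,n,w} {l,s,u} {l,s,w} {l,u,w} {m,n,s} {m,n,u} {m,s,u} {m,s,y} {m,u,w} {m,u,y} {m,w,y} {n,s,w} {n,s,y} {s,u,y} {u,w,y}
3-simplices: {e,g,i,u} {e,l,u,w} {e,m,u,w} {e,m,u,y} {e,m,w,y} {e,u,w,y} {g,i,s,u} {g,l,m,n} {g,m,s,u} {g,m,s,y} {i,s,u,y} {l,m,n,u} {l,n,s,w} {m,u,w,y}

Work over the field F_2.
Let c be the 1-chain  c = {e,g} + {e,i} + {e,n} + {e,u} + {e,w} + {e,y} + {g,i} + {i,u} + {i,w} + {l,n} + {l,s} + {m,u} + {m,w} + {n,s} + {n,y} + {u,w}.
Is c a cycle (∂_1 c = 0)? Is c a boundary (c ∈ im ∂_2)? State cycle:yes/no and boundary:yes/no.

cycle:yes boundary:yes

n_0=10 n_1=43 n_2=53 n_3=14  [Z2]
∂1: piv[eg,ei,el,em,en,eu,ew,ey,gs] rk=9  ker:gi,gl,gm,gn,gu,gy,il,im,in,is,iu,iw,iy,lm,ln,ls,lu,lw,ly,mn,ms,mu,mw,my,ns,nu,nw,ny,su,sw,sy,uw,uy,wy
∂2: piv[egi,egl,egu,eiu,elu,elw,emu,emw,emy,eny,euw,euy,ewy,gim,gis,glm,gln,gly,gmn,gms,gmu,gmy,gsu,gsy,ils,ilw,ins,iny,isw,isy,lns,lnu,lnw,lsu] rk=34  ker:giu,imu,isu,iuy,lmn,lmu,lsw,luw,mns,mnu,msu,msy,muw,muy,mwy,nsw,nsy,suy,uwy
∂3: piv[egiu,eluw,emuw,emuy,emwy,euwy,gisu,glmn,gmsu,gmsy,isuy,lmnu,lnsw] rk=13  ker:muwy
∂1c = 0
c vs im∂2: reduces to 0 ⇒ boundary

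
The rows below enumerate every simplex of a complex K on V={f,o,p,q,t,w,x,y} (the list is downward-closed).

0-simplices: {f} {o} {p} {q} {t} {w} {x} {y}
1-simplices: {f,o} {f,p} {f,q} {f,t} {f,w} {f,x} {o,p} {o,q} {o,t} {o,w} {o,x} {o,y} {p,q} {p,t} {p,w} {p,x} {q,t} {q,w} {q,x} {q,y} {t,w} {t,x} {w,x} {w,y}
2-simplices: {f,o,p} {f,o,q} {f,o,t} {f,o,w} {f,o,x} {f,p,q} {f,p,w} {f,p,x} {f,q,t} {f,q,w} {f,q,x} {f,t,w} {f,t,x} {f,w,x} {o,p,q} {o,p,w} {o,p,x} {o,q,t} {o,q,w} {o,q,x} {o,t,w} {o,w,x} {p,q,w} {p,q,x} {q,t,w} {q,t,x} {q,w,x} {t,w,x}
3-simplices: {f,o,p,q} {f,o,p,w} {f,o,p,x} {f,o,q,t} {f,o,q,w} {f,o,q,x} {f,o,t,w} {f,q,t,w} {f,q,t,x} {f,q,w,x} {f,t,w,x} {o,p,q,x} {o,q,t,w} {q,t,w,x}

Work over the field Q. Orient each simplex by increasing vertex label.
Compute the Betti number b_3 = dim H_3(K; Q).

b_3=2

n_0=8 n_1=24 n_2=28 n_3=14  [Q]
∂1: piv[fo,fp,fq,ft,fw,fx,oy] rk=7  ker:op,oq,ot,ow,ox,pq,pt,pw,px,qt,qw,qx,qy,tw,tx,wx,wy
∂2: piv[fop,foq,fot,fow,fox,fpq,fpw,fpx,fqt,fqw,fqx,ftw,ftx,fwx] rk=14  ker:opq,opw,opx,oqt,oqw,oqx,otw,owx,pqw,pqx,qtw,qtx,qwx,twx
∂3: piv[fopq,fopw,fopx,foqt,foqw,foqx,fotw,fqtw,fqtx,fqwx,ftwx,opqx] rk=12  ker:oqtw,qtwx
b_3=(14−12)−0=2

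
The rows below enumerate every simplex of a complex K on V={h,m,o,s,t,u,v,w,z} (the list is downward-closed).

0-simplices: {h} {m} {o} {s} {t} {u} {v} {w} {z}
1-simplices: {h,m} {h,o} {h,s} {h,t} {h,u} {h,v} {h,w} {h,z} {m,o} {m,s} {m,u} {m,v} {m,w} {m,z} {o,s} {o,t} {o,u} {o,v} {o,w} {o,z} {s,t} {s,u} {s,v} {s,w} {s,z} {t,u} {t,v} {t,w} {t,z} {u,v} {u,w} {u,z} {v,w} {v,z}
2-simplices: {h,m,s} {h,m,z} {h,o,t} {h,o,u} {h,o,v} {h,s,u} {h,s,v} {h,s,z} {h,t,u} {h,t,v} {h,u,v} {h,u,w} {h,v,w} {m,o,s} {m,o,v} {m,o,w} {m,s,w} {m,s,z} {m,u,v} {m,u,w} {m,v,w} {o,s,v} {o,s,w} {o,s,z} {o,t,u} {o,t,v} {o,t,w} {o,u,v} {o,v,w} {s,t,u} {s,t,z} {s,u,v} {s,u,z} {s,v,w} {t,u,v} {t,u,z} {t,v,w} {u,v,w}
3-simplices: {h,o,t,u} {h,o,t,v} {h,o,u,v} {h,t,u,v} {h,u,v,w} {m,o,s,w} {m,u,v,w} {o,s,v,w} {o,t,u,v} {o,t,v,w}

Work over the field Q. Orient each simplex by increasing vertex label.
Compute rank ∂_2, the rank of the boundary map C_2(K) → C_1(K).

rank∂_2=25

n_0=9 n_1=34 n_2=38 n_3=10  [Q]
∂1: piv[hm,ho,hs,ht,hu,hv,hw,hz] rk=8  ker:mo,ms,mu,mv,mw,mz,os,ot,ou,ov,ow,oz,st,su,sv,sw,sz,tu,tv,tw,tz,uv,uw,uz,vw,vz
∂2: piv[hms,hmz,hot,hou,hov,hsu,hsv,hsz,htu,htv,huv,huw,hvw,mos,mov,mow,msw,muv,muw,osv,osz,otw,stu,stz,suz] rk=25  ker:msz,mvw,osw,otu,otv,ouv,ovw,suv,svw,tuv,tuz,tvw,uvw
∂3: piv[hotu,hotv,houv,htuv,huvw,mosw,muvw,osvw,otvw] rk=9  ker:otuv
rk∂_2=25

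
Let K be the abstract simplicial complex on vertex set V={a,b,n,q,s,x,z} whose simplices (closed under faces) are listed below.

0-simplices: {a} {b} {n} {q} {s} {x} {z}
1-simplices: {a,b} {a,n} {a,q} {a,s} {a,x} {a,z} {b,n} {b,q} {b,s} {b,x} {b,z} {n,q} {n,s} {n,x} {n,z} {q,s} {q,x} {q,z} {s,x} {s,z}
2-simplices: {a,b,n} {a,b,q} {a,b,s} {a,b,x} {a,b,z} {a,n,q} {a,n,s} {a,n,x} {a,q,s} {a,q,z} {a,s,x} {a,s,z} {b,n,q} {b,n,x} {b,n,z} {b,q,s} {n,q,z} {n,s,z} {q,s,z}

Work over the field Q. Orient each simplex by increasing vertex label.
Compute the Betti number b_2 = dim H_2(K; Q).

n_0=7 n_1=20 n_2=19  [Q]
∂1: piv[ab,an,aq,as,ax,az] rk=6  ker:bn,bq,bs,bx,bz,nq,ns,nx,nz,qs,qx,qz,sx,sz
∂2: piv[abn,abq,abs,abx,abz,anq,ans,anx,aqs,aqz,asx,asz,bnz] rk=13  ker:bnq,bnx,bqs,nqz,nsz,qsz
b_2=(19−13)−0=6

b_2=6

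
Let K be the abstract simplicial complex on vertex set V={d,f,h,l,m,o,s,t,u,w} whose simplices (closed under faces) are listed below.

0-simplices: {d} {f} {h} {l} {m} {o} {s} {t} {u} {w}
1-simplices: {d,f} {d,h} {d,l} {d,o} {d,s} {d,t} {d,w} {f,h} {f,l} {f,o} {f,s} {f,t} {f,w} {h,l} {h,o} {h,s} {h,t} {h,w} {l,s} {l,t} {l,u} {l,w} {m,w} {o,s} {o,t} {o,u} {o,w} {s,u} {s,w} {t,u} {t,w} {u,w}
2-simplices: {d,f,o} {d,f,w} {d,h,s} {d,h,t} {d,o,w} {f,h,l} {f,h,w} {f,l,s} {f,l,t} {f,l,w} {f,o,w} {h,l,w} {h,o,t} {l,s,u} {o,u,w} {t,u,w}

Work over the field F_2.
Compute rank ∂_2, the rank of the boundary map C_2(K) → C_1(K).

n_0=10 n_1=32 n_2=16  [Z2]
∂1: piv[df,dh,dl,do,ds,dt,dw,lu,mw] rk=9  ker:fh,fl,fo,fs,ft,fw,hl,ho,hs,ht,hw,ls,lt,lw,os,ot,ou,ow,su,sw,tu,tw,uw
∂2: piv[dfo,dfw,dhs,dht,dow,fhl,fhw,fls,flt,flw,hot,lsu,ouw,tuw] rk=14  ker:fow,hlw
rk∂_2=14

rank∂_2=14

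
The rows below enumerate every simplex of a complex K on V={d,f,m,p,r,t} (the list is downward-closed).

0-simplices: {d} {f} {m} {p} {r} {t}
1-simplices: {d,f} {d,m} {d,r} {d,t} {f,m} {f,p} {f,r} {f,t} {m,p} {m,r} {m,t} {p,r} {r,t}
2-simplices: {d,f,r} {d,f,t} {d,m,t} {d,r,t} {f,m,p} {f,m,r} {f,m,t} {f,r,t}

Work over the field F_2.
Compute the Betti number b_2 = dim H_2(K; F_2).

b_2=1

n_0=6 n_1=13 n_2=8  [Z2]
∂1: piv[df,dm,dr,dt,fp] rk=5  ker:fm,fr,ft,mp,mr,mt,pr,rt
∂2: piv[dfr,dft,dmt,drt,fmp,fmr,fmt] rk=7  ker:frt
b_2=(8−7)−0=1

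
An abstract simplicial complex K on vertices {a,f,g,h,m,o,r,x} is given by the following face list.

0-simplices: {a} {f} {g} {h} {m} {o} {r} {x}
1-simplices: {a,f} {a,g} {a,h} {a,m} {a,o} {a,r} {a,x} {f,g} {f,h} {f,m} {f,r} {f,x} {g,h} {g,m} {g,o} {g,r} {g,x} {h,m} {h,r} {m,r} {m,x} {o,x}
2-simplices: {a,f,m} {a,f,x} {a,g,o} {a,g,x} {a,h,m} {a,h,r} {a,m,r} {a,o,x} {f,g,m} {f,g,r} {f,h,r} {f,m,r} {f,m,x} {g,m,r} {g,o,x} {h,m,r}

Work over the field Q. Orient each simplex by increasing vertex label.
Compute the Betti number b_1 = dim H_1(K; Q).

b_1=2

n_0=8 n_1=22 n_2=16  [Q]
∂1: piv[af,ag,ah,am,ao,ar,ax] rk=7  ker:fg,fh,fm,fr,fx,gh,gm,go,gr,gx,hm,hr,mr,mx,ox
∂2: piv[afm,afx,ago,agx,ahm,ahr,amr,aox,fgm,fgr,fhr,fmr,fmx] rk=13  ker:gmr,gox,hmr
b_1=(22−7)−13=2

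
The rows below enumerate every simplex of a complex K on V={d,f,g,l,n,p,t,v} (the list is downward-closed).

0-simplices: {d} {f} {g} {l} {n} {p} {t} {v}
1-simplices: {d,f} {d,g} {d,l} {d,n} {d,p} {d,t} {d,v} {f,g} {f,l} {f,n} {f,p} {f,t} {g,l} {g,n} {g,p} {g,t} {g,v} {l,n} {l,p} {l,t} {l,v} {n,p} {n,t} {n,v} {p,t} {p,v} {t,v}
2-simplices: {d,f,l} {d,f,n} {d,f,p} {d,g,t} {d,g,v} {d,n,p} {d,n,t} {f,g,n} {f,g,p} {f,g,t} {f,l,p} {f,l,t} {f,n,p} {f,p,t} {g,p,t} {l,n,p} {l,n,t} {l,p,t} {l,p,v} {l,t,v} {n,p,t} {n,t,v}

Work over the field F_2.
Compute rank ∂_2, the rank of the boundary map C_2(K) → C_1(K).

n_0=8 n_1=27 n_2=22  [Z2]
∂1: piv[df,dg,dl,dn,dp,dt,dv] rk=7  ker:fg,fl,fn,fp,ft,gl,gn,gp,gt,gv,ln,lp,lt,lv,np,nt,nv,pt,pv,tv
∂2: piv[dfl,dfn,dfp,dgt,dgv,dnp,dnt,fgn,fgp,fgt,flp,flt,fpt,lnp,lnt,lpv,ltv,ntv] rk=18  ker:fnp,gpt,lpt,npt
rk∂_2=18

rank∂_2=18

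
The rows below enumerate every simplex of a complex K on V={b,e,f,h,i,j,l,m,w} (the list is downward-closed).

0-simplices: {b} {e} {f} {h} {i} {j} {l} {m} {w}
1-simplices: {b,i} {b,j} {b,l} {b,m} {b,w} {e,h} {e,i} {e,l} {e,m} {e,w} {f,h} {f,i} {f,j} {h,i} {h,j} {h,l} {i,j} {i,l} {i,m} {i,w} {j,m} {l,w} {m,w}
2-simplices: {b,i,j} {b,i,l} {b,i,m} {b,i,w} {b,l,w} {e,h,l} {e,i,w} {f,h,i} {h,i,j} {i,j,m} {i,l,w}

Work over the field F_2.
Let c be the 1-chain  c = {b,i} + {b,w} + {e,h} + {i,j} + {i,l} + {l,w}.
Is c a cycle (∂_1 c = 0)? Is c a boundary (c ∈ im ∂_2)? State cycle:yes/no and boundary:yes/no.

n_0=9 n_1=23 n_2=11  [Z2]
∂1: piv[bi,bj,bl,bm,bw,eh,ei,fh] rk=8  ker:el,em,ew,fi,fj,hi,hj,hl,ij,il,im,iw,jm,lw,mw
∂2: piv[bij,bil,bim,biw,blw,ehl,eiw,fhi,hij,ijm] rk=10  ker:ilw
∂1c = {e} + {h} + {i} + {j}

cycle:no boundary:no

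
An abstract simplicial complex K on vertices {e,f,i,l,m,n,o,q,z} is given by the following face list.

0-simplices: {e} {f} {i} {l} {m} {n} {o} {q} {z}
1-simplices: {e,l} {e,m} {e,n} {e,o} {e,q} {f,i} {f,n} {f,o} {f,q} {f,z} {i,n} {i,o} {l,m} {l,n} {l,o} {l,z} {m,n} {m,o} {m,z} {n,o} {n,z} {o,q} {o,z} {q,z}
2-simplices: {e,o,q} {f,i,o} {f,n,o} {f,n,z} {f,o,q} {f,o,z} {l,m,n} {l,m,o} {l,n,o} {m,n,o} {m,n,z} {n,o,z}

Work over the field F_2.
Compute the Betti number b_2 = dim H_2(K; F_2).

n_0=9 n_1=24 n_2=12  [Z2]
∂1: piv[el,em,en,eo,eq,fi,fn,fz] rk=8  ker:fo,fq,in,io,lm,ln,lo,lz,mn,mo,mz,no,nz,oq,oz,qz
∂2: piv[eoq,fio,fno,fnz,foq,foz,lmn,lmo,lno,mnz] rk=10  ker:mno,noz
b_2=(12−10)−0=2

b_2=2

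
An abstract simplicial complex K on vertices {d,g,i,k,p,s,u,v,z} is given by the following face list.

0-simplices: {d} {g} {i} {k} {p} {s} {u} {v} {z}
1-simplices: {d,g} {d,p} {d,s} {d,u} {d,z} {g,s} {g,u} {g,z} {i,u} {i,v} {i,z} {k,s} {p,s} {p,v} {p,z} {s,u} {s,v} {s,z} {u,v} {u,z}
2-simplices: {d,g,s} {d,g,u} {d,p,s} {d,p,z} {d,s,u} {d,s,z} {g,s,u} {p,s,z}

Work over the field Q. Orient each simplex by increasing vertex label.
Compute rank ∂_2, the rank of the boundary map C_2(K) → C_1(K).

rank∂_2=6

n_0=9 n_1=20 n_2=8  [Q]
∂1: piv[dg,dp,ds,du,dz,iu,iv,ks] rk=8  ker:gs,gu,gz,iz,ps,pv,pz,su,sv,sz,uv,uz
∂2: piv[dgs,dgu,dps,dpz,dsu,dsz] rk=6  ker:gsu,psz
rk∂_2=6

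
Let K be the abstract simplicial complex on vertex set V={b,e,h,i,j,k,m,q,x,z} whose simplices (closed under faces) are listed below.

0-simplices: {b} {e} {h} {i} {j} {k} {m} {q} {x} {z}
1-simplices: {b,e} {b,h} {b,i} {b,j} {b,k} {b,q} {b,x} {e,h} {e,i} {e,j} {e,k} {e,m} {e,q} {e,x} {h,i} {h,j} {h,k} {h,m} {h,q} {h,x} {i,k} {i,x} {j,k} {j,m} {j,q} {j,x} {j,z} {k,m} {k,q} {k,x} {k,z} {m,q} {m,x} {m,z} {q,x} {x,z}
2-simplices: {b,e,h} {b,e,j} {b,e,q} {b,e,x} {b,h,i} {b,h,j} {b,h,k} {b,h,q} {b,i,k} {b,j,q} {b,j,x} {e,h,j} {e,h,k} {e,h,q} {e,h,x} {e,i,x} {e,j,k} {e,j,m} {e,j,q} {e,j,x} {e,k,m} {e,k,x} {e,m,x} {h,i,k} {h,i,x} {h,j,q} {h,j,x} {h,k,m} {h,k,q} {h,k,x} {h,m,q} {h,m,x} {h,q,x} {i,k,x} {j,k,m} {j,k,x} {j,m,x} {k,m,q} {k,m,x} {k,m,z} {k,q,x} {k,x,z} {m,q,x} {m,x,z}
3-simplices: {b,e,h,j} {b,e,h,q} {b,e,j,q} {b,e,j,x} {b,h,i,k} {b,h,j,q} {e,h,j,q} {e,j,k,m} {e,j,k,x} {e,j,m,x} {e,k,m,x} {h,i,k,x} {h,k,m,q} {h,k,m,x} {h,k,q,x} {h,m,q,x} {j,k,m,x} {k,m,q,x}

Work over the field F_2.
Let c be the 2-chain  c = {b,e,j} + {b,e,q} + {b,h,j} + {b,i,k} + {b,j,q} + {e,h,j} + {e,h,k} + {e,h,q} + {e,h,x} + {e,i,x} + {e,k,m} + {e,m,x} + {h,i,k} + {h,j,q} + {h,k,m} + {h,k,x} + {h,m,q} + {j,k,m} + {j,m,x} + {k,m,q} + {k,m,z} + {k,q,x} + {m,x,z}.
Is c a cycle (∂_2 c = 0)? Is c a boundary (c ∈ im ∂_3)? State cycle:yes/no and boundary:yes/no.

n_0=10 n_1=36 n_2=44 n_3=18  [Z2]
∂1: piv[be,bh,bi,bj,bk,bq,bx,em,jz] rk=9  ker:eh,ei,ej,ek,eq,ex,hi,hj,hk,hm,hq,hx,ik,ix,jk,jm,jq,jx,km,kq,kx,kz,mq,mx,mz,qx,xz
∂2: piv[beh,bej,beq,bex,bhi,bhj,bhk,bhq,bik,bjq,bjx,ehk,ehx,eix,ejk,ejm,ekm,ekx,emx,hix,hkm,hkq,hmq,hqx,kmz,kxz] rk=26  ker:ehj,ehq,ejq,ejx,hik,hjq,hjx,hkx,hmx,ikx,jkm,jkx,jmx,kmq,kmx,kqx,mqx,mxz
∂3: piv[behj,behq,bejq,bejx,bhik,bhjq,ejkm,ejkx,ejmx,ekmx,hikx,hkmq,hkmx,hkqx,hmqx] rk=15  ker:ehjq,jkmx,kmqx
∂2c = {b,h} + {b,i} + {b,j} + {b,k} + {e,i} + {e,x} + {h,i} + {h,j} + {h,q} + {i,x} + {j,k} + {j,x} + {k,m} + {k,z} + {m,x} + {q,x} + {x,z}

cycle:no boundary:no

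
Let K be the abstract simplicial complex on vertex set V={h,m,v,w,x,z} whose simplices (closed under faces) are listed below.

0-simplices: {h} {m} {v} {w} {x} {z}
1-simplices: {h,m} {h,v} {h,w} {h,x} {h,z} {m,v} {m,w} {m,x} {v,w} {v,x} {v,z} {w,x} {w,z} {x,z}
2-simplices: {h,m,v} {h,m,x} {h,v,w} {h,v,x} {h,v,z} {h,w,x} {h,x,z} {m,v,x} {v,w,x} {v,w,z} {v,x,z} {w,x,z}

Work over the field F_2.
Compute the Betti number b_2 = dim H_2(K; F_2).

b_2=4

n_0=6 n_1=14 n_2=12  [Z2]
∂1: piv[hm,hv,hw,hx,hz] rk=5  ker:mv,mw,mx,vw,vx,vz,wx,wz,xz
∂2: piv[hmv,hmx,hvw,hvx,hvz,hwx,hxz,vwz] rk=8  ker:mvx,vwx,vxz,wxz
b_2=(12−8)−0=4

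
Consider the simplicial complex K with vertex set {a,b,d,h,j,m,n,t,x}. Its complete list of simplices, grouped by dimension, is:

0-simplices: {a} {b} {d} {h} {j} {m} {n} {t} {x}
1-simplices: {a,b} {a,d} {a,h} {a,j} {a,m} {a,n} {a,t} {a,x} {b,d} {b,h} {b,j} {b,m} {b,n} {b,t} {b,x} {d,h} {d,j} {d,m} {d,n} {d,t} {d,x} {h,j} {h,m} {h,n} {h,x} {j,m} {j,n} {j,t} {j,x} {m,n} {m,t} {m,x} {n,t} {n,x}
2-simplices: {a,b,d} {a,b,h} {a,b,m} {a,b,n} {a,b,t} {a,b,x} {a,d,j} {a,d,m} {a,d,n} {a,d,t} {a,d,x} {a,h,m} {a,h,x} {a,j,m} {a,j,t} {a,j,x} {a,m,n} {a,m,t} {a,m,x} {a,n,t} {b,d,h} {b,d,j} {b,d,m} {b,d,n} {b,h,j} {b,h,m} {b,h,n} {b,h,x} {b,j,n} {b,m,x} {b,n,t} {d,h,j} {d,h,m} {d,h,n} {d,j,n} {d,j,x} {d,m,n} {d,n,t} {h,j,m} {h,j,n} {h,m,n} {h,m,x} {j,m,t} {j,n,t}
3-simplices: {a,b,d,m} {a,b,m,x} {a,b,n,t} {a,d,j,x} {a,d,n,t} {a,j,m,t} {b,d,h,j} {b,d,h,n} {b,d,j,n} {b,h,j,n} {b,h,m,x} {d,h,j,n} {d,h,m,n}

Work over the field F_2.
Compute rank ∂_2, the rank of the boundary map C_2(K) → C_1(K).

n_0=9 n_1=34 n_2=44 n_3=13  [Z2]
∂1: piv[ab,ad,ah,aj,am,an,at,ax] rk=8  ker:bd,bh,bj,bm,bn,bt,bx,dh,dj,dm,dn,dt,dx,hj,hm,hn,hx,jm,jn,jt,jx,mn,mt,mx,nt,nx
∂2: piv[abd,abh,abm,abn,abt,abx,adj,adm,adn,adt,adx,ahm,ahx,ajm,ajt,ajx,amn,amt,amx,ant,bdh,bdj,bhj,bhn,bjn] rk=25  ker:bdm,bdn,bhm,bhx,bmx,bnt,dhj,dhm,dhn,djn,djx,dmn,dnt,hjm,hjn,hmn,hmx,jmt,jnt
∂3: piv[abdm,abmx,abnt,adjx,adnt,ajmt,bdhj,bdhn,bdjn,bhjn,bhmx,dhmn] rk=12  ker:dhjn
rk∂_2=25

rank∂_2=25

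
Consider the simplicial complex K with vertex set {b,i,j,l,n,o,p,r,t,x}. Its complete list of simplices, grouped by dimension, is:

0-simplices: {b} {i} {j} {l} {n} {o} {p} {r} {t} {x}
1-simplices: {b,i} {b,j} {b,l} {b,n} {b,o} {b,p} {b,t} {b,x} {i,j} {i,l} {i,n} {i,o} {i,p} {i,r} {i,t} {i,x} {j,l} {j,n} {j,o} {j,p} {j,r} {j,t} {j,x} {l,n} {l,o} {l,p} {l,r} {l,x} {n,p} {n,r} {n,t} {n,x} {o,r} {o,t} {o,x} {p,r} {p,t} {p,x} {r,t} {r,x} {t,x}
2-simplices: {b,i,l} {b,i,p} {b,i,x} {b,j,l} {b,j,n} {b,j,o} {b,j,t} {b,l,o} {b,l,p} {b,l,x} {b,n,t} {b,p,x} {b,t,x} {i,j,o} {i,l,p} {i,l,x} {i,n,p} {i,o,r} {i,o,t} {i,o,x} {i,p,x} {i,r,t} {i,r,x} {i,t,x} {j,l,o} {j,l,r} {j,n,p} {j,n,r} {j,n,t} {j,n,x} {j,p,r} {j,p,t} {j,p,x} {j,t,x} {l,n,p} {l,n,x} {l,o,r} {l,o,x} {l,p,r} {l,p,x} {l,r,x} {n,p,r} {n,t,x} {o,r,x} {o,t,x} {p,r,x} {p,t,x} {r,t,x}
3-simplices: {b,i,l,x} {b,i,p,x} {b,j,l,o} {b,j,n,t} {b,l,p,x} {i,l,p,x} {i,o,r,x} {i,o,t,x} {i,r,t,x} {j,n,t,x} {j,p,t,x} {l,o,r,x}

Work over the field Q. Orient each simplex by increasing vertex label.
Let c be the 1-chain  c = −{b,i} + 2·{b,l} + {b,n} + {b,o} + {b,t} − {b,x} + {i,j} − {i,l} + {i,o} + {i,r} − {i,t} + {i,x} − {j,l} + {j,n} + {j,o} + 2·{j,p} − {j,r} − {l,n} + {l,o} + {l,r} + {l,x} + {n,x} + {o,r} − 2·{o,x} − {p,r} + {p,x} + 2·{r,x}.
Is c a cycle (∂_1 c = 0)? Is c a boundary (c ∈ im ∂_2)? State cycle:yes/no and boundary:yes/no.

cycle:no boundary:no

n_0=10 n_1=41 n_2=48 n_3=12  [Q]
∂1: piv[bi,bj,bl,bn,bo,bp,bt,bx,ir] rk=9  ker:ij,il,in,io,ip,it,ix,jl,jn,jo,jp,jr,jt,jx,ln,lo,lp,lr,lx,np,nr,nt,nx,or,ot,ox,pr,pt,px,rt,rx,tx
∂2: piv[bil,bip,bix,bjl,bjn,bjo,bjt,blo,blp,blx,bnt,bpx,btx,ijo,inp,ior,iot,iox,irt,irx,itx,jlr,jnp,jnr,jnx,jpr,jpt,jpx,jtx,lnp,lor,lox] rk=32  ker:ilp,ilx,ipx,jlo,jnt,lnx,lpr,lpx,lrx,npr,ntx,orx,otx,prx,ptx,rtx
∂3: piv[bilx,bipx,bjlo,bjnt,blpx,ilpx,iorx,iotx,irtx,jntx,jptx,lorx] rk=12
∂1c = −3·{b} − 3·{i} − {j} − 2·{l} + 5·{o} + 2·{p} − {r} + 3·{x}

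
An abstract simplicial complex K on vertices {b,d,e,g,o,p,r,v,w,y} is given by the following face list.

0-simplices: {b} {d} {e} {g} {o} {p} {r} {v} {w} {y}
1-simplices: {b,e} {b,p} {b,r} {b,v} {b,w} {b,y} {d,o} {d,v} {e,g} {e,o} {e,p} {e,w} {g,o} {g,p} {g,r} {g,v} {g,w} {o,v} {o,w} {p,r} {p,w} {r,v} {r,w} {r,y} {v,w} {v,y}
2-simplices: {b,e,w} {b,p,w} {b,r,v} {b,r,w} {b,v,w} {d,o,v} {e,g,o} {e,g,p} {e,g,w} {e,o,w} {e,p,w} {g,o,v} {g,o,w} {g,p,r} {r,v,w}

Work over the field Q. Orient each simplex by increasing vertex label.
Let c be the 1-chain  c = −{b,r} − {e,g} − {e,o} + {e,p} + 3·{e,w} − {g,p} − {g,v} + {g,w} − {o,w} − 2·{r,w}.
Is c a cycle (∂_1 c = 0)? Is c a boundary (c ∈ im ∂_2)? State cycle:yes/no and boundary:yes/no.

cycle:no boundary:no

n_0=10 n_1=26 n_2=15  [Q]
∂1: piv[be,bp,br,bv,bw,by,do,dv,eg] rk=9  ker:eo,ep,ew,go,gp,gr,gv,gw,ov,ow,pr,pw,rv,rw,ry,vw,vy
∂2: piv[bew,bpw,brv,brw,bvw,dov,ego,egp,egw,eow,epw,gov,gpr] rk=13  ker:gow,rvw
∂1c = {b} − 2·{e} + {r} − {v} + {w}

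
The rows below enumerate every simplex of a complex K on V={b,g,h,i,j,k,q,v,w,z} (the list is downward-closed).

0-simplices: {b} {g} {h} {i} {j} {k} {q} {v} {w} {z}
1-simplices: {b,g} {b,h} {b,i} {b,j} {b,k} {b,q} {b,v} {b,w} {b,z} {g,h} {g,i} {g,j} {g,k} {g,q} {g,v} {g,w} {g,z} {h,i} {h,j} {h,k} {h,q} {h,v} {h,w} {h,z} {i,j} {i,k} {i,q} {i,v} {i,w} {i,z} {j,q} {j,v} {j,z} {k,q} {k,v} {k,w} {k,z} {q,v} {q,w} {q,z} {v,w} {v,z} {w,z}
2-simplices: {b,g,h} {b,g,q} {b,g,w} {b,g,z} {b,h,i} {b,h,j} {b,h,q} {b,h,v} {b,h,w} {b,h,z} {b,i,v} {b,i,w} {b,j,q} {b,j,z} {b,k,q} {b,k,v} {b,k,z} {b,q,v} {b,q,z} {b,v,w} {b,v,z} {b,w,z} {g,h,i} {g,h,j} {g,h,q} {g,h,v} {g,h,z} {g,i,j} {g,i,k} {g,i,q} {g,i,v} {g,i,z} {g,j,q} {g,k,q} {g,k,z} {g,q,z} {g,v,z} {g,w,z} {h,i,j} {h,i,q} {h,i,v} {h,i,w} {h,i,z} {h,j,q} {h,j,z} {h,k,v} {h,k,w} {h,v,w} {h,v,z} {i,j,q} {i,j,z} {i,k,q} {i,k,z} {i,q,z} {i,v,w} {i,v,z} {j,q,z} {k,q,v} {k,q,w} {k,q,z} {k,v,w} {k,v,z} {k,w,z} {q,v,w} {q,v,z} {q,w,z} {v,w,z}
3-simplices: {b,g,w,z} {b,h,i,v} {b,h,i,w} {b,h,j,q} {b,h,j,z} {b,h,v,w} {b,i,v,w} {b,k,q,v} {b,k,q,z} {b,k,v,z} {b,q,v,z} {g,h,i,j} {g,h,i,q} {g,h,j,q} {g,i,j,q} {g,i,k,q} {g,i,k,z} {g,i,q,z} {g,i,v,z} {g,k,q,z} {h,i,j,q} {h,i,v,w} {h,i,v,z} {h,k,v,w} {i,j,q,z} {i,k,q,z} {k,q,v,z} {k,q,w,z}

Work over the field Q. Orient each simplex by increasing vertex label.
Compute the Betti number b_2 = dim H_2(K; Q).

n_0=10 n_1=43 n_2=67 n_3=28  [Q]
∂1: piv[bg,bh,bi,bj,bk,bq,bv,bw,bz] rk=9  ker:gh,gi,gj,gk,gq,gv,gw,gz,hi,hj,hk,hq,hv,hw,hz,ij,ik,iq,iv,iw,iz,jq,jv,jz,kq,kv,kw,kz,qv,qw,qz,vw,vz,wz
∂2: piv[bgh,bgq,bgw,bgz,bhi,bhj,bhq,bhv,bhw,bhz,biv,biw,bjq,bjz,bkq,bkv,bkz,bqv,bqz,bvw,bvz,bwz,ghi,ghj,ghv,gij,gik,giq,giz,gkq,hkv,hkw,kqw] rk=33  ker:ghq,ghz,giv,gjq,gkz,gqz,gvz,gwz,hij,hiq,hiv,hiw,hiz,hjq,hjz,hvw,hvz,ijq,ijz,ikq,ikz,iqz,ivw,ivz,jqz,kqv,kqz,kvw,kvz,kwz,qvw,qvz,qwz,vwz
∂3: piv[bgwz,bhiv,bhiw,bhjq,bhjz,bhvw,bivw,bkqv,bkqz,bkvz,bqvz,ghij,ghiq,ghjq,gijq,gikq,gikz,giqz,givz,gkqz,hivz,hkvw,ijqz,kqwz] rk=24  ker:hijq,hivw,ikqz,kqvz
b_2=(67−33)−24=10

b_2=10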